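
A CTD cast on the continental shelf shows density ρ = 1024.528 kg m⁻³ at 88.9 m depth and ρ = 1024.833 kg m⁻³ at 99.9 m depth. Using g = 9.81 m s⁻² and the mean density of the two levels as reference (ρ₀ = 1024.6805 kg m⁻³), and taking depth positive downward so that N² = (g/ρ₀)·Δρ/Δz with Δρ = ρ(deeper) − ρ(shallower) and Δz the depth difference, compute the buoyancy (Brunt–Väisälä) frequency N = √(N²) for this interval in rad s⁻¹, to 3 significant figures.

Δρ = 1024.833 − 1024.528 = 0.305 kg m⁻³ over Δz = 99.9 − 88.9 = 11 m.
N² = (9.81/1024.6805) × (0.305/11) = 2.6545 × 10⁻⁴ s⁻².
N = √(2.6545 × 10⁻⁴) = 0.016293 rad s⁻¹ ≈ 0.0163 rad s⁻¹.

0.0163 rad s⁻¹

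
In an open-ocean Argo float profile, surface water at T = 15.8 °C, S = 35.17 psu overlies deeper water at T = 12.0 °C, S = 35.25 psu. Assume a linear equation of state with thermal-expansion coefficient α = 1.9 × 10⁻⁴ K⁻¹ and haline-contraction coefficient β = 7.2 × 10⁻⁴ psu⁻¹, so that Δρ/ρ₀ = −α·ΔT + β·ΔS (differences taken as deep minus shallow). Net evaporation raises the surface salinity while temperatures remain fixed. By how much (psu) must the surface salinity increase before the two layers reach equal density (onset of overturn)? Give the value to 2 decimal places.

Neutral buoyancy requires −α(T_deep − T_surf) + β(S_deep − S_surf′) = 0.
S_surf′ = S_deep − (α/β)·ΔT = 35.25 − (1.9 × 10⁻⁴/7.2 × 10⁻⁴)·(-3.8) = 36.2528 psu.
Increase required: 36.2528 − 35.17 = 1.0828 psu.

1.08 psu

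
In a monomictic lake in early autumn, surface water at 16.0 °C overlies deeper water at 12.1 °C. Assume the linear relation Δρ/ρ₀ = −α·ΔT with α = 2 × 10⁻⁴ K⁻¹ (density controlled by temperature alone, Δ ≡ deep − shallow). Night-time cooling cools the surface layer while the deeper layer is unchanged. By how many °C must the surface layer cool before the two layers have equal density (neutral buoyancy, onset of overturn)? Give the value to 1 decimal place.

3.9 °C

With temperature the only control, equal density requires T_surf′ = T_deep.
T_surf′ = 12.1 °C.
Cooling required: 16.0 − 12.1 = 3.9 °C.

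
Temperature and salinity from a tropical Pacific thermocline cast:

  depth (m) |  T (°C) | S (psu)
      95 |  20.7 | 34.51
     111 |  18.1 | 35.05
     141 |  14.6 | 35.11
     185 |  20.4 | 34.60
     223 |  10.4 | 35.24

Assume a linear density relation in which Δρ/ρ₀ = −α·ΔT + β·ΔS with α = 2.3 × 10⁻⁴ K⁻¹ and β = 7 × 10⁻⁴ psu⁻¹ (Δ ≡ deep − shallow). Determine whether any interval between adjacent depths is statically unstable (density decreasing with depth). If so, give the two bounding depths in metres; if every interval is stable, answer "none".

Evaluate Δρ/ρ₀ = −αΔT + βΔS across each adjacent pair:
  95–111 m: −αΔT+βΔS = −(2.3 × 10⁻⁴)(-2.6)+(7 × 10⁻⁴)(+0.54) = 9.8 × 10⁻⁴ → stable
  111–141 m: −αΔT+βΔS = −(2.3 × 10⁻⁴)(-3.5)+(7 × 10⁻⁴)(+0.06) = 8.5 × 10⁻⁴ → stable
  141–185 m: −αΔT+βΔS = −(2.3 × 10⁻⁴)(+5.8)+(7 × 10⁻⁴)(-0.51) = -1.7 × 10⁻³ → UNSTABLE
  185–223 m: −αΔT+βΔS = −(2.3 × 10⁻⁴)(-10.0)+(7 × 10⁻⁴)(+0.64) = 2.7 × 10⁻³ → stable
The 141–185 m interval has Δρ < 0: lighter water underlies denser water.

141–185 m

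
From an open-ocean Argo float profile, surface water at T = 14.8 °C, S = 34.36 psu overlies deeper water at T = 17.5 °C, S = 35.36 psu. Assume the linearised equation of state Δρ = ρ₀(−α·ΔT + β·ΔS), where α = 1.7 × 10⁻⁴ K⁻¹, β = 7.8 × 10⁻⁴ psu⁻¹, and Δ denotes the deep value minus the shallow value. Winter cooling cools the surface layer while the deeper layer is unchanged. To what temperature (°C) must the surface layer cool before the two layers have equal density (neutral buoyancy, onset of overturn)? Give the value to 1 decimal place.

Neutral buoyancy requires Δρ = 0, i.e. −α(T_deep − T_surf′) + β(S_deep − S_surf) = 0.
T_surf′ = T_deep − (β/α)·ΔS = 17.5 − (7.8 × 10⁻⁴/1.7 × 10⁻⁴)·(+1.00) = 12.912 °C.
Cooling required: 14.8 − (12.912) = 1.888 °C.

12.9 °C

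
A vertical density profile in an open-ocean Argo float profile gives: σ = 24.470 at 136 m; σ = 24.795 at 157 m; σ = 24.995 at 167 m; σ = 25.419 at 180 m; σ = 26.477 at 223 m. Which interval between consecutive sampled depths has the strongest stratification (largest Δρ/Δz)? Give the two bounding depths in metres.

Compute the density gradient over each adjacent pair:
  136–157 m: Δρ/Δz = 0.325/21 = 0.015 kg m⁻⁴
  157–167 m: Δρ/Δz = 0.200/10 = 0.020 kg m⁻⁴
  167–180 m: Δρ/Δz = 0.424/13 = 0.033 kg m⁻⁴
  180–223 m: Δρ/Δz = 1.058/43 = 0.025 kg m⁻⁴
The largest gradient is in the 167–180 m interval — the pycnocline.

167–180 m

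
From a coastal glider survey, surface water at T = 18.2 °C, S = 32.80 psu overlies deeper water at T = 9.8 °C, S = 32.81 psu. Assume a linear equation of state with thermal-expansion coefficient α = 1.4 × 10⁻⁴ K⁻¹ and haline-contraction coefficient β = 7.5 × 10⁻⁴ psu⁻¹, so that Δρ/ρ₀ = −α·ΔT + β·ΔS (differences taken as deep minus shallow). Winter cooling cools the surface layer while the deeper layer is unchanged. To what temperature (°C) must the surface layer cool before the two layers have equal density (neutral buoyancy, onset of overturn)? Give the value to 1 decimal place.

Neutral buoyancy requires Δρ = 0, i.e. −α(T_deep − T_surf′) + β(S_deep − S_surf) = 0.
T_surf′ = T_deep − (β/α)·ΔS = 9.8 − (7.5 × 10⁻⁴/1.4 × 10⁻⁴)·(+0.01) = 9.746 °C.
Cooling required: 18.2 − (9.746) = 8.454 °C.

9.7 °C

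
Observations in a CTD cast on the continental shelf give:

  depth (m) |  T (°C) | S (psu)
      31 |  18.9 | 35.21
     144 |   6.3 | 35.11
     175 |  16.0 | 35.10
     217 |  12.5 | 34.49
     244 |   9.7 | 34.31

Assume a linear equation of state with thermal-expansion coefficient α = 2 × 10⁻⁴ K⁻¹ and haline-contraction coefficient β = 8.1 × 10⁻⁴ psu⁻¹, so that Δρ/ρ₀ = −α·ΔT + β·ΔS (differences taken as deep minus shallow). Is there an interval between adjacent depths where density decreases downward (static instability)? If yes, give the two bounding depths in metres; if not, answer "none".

144–175 m

Evaluate Δρ/ρ₀ = −αΔT + βΔS across each adjacent pair:
  31–144 m: −αΔT+βΔS = −(2 × 10⁻⁴)(-12.6)+(8.1 × 10⁻⁴)(-0.10) = 2.4 × 10⁻³ → stable
  144–175 m: −αΔT+βΔS = −(2 × 10⁻⁴)(+9.7)+(8.1 × 10⁻⁴)(-0.01) = -1.9 × 10⁻³ → UNSTABLE
  175–217 m: −αΔT+βΔS = −(2 × 10⁻⁴)(-3.5)+(8.1 × 10⁻⁴)(-0.61) = 2.1 × 10⁻⁴ → stable
  217–244 m: −αΔT+βΔS = −(2 × 10⁻⁴)(-2.8)+(8.1 × 10⁻⁴)(-0.18) = 4.1 × 10⁻⁴ → stable
The 144–175 m interval has Δρ < 0: lighter water underlies denser water.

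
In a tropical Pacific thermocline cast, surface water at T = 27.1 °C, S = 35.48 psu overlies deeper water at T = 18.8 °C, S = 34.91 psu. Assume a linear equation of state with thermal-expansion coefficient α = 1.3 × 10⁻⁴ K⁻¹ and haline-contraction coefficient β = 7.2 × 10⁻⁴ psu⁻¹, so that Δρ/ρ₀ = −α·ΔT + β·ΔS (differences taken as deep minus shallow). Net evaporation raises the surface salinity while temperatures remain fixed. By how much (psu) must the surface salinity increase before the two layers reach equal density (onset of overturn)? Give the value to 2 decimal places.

0.93 psu

Neutral buoyancy requires −α(T_deep − T_surf) + β(S_deep − S_surf′) = 0.
S_surf′ = S_deep − (α/β)·ΔT = 34.91 − (1.3 × 10⁻⁴/7.2 × 10⁻⁴)·(-8.3) = 36.4086 psu.
Increase required: 36.4086 − 35.48 = 0.9286 psu.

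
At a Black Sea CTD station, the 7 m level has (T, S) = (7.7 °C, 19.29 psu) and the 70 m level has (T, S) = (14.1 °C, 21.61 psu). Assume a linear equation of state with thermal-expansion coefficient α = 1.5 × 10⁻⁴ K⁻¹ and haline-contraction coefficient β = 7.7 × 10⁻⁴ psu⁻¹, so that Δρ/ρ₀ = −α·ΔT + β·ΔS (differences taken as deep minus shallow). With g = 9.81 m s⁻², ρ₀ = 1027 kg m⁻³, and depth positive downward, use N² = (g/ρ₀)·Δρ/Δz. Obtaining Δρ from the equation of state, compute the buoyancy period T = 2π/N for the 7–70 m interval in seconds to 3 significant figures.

ΔT = +6.4 K, ΔS = +2.32 psu (deep − shallow).
Δρ/ρ₀ = −αΔT + βΔS = -9.60 × 10⁻⁴ + 1.7864 × 10⁻³ = 8.264 × 10⁻⁴, so Δρ ≈ 0.8487 kg m⁻³.
N² = (g/ρ₀)·Δρ/Δz = g·(Δρ/ρ₀)/Δz = 9.81 × 8.264 × 10⁻⁴ / 63 = 1.2868 × 10⁻⁴ s⁻².
N = √(1.2868 × 10⁻⁴) = 0.011344 rad s⁻¹ → T = 2π/N = 553.88 s ≈ 554 s.

554 s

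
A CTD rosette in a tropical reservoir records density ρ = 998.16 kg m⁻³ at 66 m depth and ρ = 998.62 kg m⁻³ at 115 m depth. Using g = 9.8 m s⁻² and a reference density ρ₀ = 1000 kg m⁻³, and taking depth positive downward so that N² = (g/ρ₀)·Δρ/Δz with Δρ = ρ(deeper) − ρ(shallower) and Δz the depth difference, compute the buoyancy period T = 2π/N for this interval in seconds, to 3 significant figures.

Δρ = 998.62 − 998.16 = 0.46 kg m⁻³ over Δz = 115 − 66 = 49 m.
N² = (9.8/1000) × (0.46/49) = 9.2000 × 10⁻⁵ s⁻².
N = √(9.2000 × 10⁻⁵) = 9.5917 × 10⁻³ rad s⁻¹, so T = 2π/N = 655.06 s ≈ 655 s.

655 s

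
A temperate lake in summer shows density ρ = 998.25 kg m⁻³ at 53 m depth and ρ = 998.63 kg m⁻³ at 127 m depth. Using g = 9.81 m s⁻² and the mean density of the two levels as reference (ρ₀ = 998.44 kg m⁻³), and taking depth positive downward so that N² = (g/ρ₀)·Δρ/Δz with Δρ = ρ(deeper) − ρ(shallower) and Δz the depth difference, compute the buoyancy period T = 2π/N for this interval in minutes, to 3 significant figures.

Δρ = 998.63 − 998.25 = 0.38 kg m⁻³ over Δz = 127 − 53 = 74 m.
N² = (9.81/998.44) × (0.38/74) = 5.0454 × 10⁻⁵ s⁻².
N = √(5.0454 × 10⁻⁵) = 7.1031 × 10⁻³ rad s⁻¹, so T = 2π/N = 884.57 s = 14.743 min ≈ 14.7 min.

14.7 min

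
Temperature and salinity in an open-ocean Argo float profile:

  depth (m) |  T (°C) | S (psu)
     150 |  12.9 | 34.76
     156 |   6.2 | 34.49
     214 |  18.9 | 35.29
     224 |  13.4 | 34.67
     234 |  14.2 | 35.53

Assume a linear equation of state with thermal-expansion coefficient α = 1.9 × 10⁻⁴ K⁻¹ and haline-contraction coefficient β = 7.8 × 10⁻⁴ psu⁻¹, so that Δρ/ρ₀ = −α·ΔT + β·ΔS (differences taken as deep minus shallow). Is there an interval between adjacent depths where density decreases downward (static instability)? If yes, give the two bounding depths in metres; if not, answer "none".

Evaluate Δρ/ρ₀ = −αΔT + βΔS across each adjacent pair:
  150–156 m: −αΔT+βΔS = −(1.9 × 10⁻⁴)(-6.7)+(7.8 × 10⁻⁴)(-0.27) = 1.1 × 10⁻³ → stable
  156–214 m: −αΔT+βΔS = −(1.9 × 10⁻⁴)(+12.7)+(7.8 × 10⁻⁴)(+0.80) = -1.8 × 10⁻³ → UNSTABLE
  214–224 m: −αΔT+βΔS = −(1.9 × 10⁻⁴)(-5.5)+(7.8 × 10⁻⁴)(-0.62) = 5.6 × 10⁻⁴ → stable
  224–234 m: −αΔT+βΔS = −(1.9 × 10⁻⁴)(+0.8)+(7.8 × 10⁻⁴)(+0.86) = 5.2 × 10⁻⁴ → stable
The 156–214 m interval has Δρ < 0: lighter water underlies denser water.

156–214 m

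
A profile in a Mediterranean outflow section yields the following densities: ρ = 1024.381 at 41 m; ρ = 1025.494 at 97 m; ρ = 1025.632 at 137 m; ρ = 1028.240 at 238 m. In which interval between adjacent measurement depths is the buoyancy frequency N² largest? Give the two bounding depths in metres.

Compute the density gradient over each adjacent pair:
  41–97 m: Δρ/Δz = 1.113/56 = 0.020 kg m⁻⁴
  97–137 m: Δρ/Δz = 0.138/40 = 3.5 × 10⁻³ kg m⁻⁴
  137–238 m: Δρ/Δz = 2.608/101 = 0.026 kg m⁻⁴
The largest gradient is in the 137–238 m interval — the pycnocline.

137–238 m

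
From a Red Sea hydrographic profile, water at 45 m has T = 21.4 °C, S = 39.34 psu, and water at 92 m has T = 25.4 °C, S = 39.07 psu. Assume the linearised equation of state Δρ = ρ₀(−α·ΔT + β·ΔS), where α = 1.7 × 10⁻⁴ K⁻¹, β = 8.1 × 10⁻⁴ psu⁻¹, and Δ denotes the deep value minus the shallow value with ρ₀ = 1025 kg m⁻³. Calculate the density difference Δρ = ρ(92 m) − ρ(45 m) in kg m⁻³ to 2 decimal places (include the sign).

-0.92 kg m⁻³

ΔT = +4.0 K, ΔS = -0.27 psu (deep − shallow).
Δρ/ρ₀ = −(1.7 × 10⁻⁴)(+4.0) + (8.1 × 10⁻⁴)(-0.27) = -8.987 × 10⁻⁴.
Δρ = 1025 × (-8.987 × 10⁻⁴) = -0.92 kg m⁻³.
Negative Δρ: lighter below, statically unstable.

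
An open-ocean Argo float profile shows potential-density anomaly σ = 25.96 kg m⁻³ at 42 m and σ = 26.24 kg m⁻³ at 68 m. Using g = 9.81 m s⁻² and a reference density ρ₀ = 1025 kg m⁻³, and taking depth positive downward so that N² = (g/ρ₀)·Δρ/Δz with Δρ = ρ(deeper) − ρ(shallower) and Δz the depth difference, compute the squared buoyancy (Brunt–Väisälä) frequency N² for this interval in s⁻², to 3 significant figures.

Δρ = 1026.24 − 1025.96 = 0.28 kg m⁻³ over Δz = 68 − 42 = 26 m.
N² = (9.81/1025) × (0.28/26) = 1.0307 × 10⁻⁴ s⁻² ≈ 1.03 × 10⁻⁴ s⁻².
Since Δρ > 0 the layer is stably stratified.

1.03 × 10⁻⁴ s⁻²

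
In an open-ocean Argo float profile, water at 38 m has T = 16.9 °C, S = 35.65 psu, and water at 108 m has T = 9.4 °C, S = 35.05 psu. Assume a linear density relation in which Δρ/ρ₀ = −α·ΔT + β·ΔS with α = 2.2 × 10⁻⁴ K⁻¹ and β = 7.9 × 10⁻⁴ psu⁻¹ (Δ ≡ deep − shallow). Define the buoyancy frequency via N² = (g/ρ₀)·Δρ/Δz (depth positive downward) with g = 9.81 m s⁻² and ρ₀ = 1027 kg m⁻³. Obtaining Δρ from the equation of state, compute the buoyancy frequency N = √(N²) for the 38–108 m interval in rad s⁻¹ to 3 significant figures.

ΔT = -7.5 K, ΔS = -0.60 psu (deep − shallow).
Δρ/ρ₀ = −αΔT + βΔS = 1.65 × 10⁻³ − 4.74 × 10⁻⁴ = 1.176 × 10⁻³, so Δρ ≈ 1.208 kg m⁻³.
N² = (g/ρ₀)·Δρ/Δz = g·(Δρ/ρ₀)/Δz = 9.81 × 1.176 × 10⁻³ / 70 = 1.6481 × 10⁻⁴ s⁻².
N = √(1.6481 × 10⁻⁴) = 0.012838 rad s⁻¹ ≈ 0.0128 rad s⁻¹.

0.0128 rad s⁻¹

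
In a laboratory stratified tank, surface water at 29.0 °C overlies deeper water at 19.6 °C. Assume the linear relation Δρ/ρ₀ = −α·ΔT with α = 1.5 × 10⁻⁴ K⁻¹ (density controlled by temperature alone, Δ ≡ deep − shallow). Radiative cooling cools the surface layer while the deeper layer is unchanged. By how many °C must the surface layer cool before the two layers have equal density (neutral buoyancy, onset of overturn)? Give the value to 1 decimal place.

With temperature the only control, equal density requires T_surf′ = T_deep.
T_surf′ = 19.6 °C.
Cooling required: 29.0 − 19.6 = 9.4 °C.

9.4 °C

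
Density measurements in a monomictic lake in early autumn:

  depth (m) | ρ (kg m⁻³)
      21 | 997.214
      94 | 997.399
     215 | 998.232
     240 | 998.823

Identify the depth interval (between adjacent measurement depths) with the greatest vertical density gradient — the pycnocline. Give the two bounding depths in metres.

215–240 m

Compute the density gradient over each adjacent pair:
  21–94 m: Δρ/Δz = 0.185/73 = 2.5 × 10⁻³ kg m⁻⁴
  94–215 m: Δρ/Δz = 0.833/121 = 6.9 × 10⁻³ kg m⁻⁴
  215–240 m: Δρ/Δz = 0.591/25 = 0.024 kg m⁻⁴
The largest gradient is in the 215–240 m interval — the pycnocline.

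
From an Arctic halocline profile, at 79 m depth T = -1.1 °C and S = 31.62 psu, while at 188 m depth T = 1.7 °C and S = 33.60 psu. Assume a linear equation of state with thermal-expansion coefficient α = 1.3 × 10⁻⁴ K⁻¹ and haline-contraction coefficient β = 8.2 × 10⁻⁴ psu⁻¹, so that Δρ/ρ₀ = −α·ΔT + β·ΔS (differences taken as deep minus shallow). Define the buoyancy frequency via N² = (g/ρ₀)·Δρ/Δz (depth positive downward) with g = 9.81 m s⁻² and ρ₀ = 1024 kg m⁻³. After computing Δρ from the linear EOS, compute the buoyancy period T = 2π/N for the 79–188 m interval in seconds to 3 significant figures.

ΔT = +2.8 K, ΔS = +1.98 psu (deep − shallow).
Δρ/ρ₀ = −αΔT + βΔS = -3.64 × 10⁻⁴ + 1.6236 × 10⁻³ = 1.2596 × 10⁻³, so Δρ ≈ 1.290 kg m⁻³.
N² = (g/ρ₀)·Δρ/Δz = g·(Δρ/ρ₀)/Δz = 9.81 × 1.2596 × 10⁻³ / 109 = 1.1336 × 10⁻⁴ s⁻².
N = √(1.1336 × 10⁻⁴) = 0.010647 rad s⁻¹ → T = 2π/N = 590.14 s ≈ 590 s.

590 s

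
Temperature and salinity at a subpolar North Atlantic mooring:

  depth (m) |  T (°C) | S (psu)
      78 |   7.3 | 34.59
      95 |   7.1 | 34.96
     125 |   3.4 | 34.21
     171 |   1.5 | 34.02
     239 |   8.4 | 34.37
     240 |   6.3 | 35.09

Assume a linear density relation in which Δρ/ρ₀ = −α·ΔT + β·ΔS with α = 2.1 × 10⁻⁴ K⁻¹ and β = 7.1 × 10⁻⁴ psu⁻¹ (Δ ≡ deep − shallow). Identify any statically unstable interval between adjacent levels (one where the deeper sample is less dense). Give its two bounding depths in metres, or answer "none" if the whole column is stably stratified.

171–239 m

Evaluate Δρ/ρ₀ = −αΔT + βΔS across each adjacent pair:
  78–95 m: −αΔT+βΔS = −(2.1 × 10⁻⁴)(-0.2)+(7.1 × 10⁻⁴)(+0.37) = 3.0 × 10⁻⁴ → stable
  95–125 m: −αΔT+βΔS = −(2.1 × 10⁻⁴)(-3.7)+(7.1 × 10⁻⁴)(-0.75) = 2.4 × 10⁻⁴ → stable
  125–171 m: −αΔT+βΔS = −(2.1 × 10⁻⁴)(-1.9)+(7.1 × 10⁻⁴)(-0.19) = 2.6 × 10⁻⁴ → stable
  171–239 m: −αΔT+βΔS = −(2.1 × 10⁻⁴)(+6.9)+(7.1 × 10⁻⁴)(+0.35) = -1.2 × 10⁻³ → UNSTABLE
  239–240 m: −αΔT+βΔS = −(2.1 × 10⁻⁴)(-2.1)+(7.1 × 10⁻⁴)(+0.72) = 9.5 × 10⁻⁴ → stable
The 171–239 m interval has Δρ < 0: lighter water underlies denser water.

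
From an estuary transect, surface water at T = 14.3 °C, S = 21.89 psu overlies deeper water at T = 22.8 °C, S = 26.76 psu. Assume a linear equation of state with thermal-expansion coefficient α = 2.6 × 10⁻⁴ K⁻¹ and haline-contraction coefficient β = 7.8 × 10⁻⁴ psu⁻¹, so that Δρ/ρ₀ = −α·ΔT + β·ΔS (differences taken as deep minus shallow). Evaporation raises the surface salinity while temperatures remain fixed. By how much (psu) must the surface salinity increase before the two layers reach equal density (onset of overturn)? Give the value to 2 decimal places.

2.04 psu

Neutral buoyancy requires −α(T_deep − T_surf) + β(S_deep − S_surf′) = 0.
S_surf′ = S_deep − (α/β)·ΔT = 26.76 − (2.6 × 10⁻⁴/7.8 × 10⁻⁴)·(+8.5) = 23.9267 psu.
Increase required: 23.9267 − 21.89 = 2.0367 psu.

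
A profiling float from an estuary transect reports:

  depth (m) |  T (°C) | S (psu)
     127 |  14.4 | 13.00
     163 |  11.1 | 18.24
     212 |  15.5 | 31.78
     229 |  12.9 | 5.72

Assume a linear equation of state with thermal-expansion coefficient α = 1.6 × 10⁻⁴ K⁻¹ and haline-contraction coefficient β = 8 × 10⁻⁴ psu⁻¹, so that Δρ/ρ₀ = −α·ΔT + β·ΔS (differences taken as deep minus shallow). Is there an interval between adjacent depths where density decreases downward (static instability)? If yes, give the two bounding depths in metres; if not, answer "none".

Evaluate Δρ/ρ₀ = −αΔT + βΔS across each adjacent pair:
  127–163 m: −αΔT+βΔS = −(1.6 × 10⁻⁴)(-3.3)+(8 × 10⁻⁴)(+5.24) = 4.7 × 10⁻³ → stable
  163–212 m: −αΔT+βΔS = −(1.6 × 10⁻⁴)(+4.4)+(8 × 10⁻⁴)(+13.54) = 0.010 → stable
  212–229 m: −αΔT+βΔS = −(1.6 × 10⁻⁴)(-2.6)+(8 × 10⁻⁴)(-26.06) = -0.020 → UNSTABLE
The 212–229 m interval has Δρ < 0: lighter water underlies denser water.

212–229 m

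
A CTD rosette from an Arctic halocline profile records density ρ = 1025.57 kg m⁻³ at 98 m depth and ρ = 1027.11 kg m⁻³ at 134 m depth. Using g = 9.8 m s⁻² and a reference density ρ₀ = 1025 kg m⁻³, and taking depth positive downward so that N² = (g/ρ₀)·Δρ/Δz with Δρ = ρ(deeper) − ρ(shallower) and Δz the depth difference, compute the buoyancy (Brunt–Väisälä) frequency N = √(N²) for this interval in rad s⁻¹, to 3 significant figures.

Δρ = 1027.11 − 1025.57 = 1.54 kg m⁻³ over Δz = 134 − 98 = 36 m.
N² = (9.8/1025) × (1.54/36) = 4.0900 × 10⁻⁴ s⁻².
N = √(4.0900 × 10⁻⁴) = 0.020224 rad s⁻¹ ≈ 0.0202 rad s⁻¹.
Since Δρ > 0 the layer is stably stratified.

0.0202 rad s⁻¹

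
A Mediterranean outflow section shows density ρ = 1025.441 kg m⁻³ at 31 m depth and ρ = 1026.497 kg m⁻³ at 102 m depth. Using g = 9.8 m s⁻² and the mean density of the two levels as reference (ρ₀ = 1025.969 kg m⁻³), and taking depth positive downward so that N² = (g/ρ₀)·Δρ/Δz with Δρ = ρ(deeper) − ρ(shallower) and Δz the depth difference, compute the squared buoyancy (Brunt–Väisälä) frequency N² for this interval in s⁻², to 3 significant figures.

Δρ = 1026.497 − 1025.441 = 1.056 kg m⁻³ over Δz = 102 − 31 = 71 m.
N² = (9.8/1025.969) × (1.056/71) = 1.4207 × 10⁻⁴ s⁻² ≈ 1.42 × 10⁻⁴ s⁻².

1.42 × 10⁻⁴ s⁻²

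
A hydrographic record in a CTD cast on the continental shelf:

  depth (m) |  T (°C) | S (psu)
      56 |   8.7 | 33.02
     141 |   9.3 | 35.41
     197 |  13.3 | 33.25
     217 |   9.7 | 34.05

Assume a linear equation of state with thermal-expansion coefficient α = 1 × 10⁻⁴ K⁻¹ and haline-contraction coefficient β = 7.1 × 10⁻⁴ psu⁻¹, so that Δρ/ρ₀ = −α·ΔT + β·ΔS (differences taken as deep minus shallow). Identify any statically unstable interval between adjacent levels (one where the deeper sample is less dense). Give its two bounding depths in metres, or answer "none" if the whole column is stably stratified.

141–197 m

Evaluate Δρ/ρ₀ = −αΔT + βΔS across each adjacent pair:
  56–141 m: −αΔT+βΔS = −(1 × 10⁻⁴)(+0.6)+(7.1 × 10⁻⁴)(+2.39) = 1.6 × 10⁻³ → stable
  141–197 m: −αΔT+βΔS = −(1 × 10⁻⁴)(+4.0)+(7.1 × 10⁻⁴)(-2.16) = -1.9 × 10⁻³ → UNSTABLE
  197–217 m: −αΔT+βΔS = −(1 × 10⁻⁴)(-3.6)+(7.1 × 10⁻⁴)(+0.80) = 9.3 × 10⁻⁴ → stable
The 141–197 m interval has Δρ < 0: lighter water underlies denser water.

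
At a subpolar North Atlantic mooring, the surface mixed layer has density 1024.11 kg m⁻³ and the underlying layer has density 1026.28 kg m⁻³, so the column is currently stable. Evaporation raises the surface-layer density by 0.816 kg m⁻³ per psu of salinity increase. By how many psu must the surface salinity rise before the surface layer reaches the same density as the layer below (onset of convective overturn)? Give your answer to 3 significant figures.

Density deficit of the surface layer: 1026.28 − 1024.11 = 2.17 kg m⁻³.
Required change = 2.17 / 0.816 = 2.66 psu.

2.66 psu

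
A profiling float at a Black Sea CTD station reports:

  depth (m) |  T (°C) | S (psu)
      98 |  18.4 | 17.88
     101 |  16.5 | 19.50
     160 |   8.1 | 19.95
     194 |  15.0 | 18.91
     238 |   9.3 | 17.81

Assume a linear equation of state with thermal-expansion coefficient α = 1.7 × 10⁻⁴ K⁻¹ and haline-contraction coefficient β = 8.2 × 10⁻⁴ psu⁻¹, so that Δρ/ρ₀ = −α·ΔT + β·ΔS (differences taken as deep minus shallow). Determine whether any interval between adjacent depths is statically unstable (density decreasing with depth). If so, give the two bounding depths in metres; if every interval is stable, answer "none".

160–194 m

Evaluate Δρ/ρ₀ = −αΔT + βΔS across each adjacent pair:
  98–101 m: −αΔT+βΔS = −(1.7 × 10⁻⁴)(-1.9)+(8.2 × 10⁻⁴)(+1.62) = 1.7 × 10⁻³ → stable
  101–160 m: −αΔT+βΔS = −(1.7 × 10⁻⁴)(-8.4)+(8.2 × 10⁻⁴)(+0.45) = 1.8 × 10⁻³ → stable
  160–194 m: −αΔT+βΔS = −(1.7 × 10⁻⁴)(+6.9)+(8.2 × 10⁻⁴)(-1.04) = -2.0 × 10⁻³ → UNSTABLE
  194–238 m: −αΔT+βΔS = −(1.7 × 10⁻⁴)(-5.7)+(8.2 × 10⁻⁴)(-1.10) = 6.7 × 10⁻⁵ → stable
The 160–194 m interval has Δρ < 0: lighter water underlies denser water.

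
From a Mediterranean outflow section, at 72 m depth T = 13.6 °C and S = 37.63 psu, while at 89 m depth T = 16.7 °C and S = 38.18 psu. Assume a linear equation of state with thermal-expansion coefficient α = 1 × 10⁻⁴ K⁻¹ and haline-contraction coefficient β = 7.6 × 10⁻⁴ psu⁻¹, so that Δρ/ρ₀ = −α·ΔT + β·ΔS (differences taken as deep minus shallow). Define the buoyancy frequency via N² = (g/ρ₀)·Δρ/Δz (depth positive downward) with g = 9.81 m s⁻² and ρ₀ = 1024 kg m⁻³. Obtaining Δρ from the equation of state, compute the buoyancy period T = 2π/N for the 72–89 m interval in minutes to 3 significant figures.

13.3 min

ΔT = +3.1 K, ΔS = +0.55 psu (deep − shallow).
Δρ/ρ₀ = −αΔT + βΔS = -3.10 × 10⁻⁴ + 4.18 × 10⁻⁴ = 1.08 × 10⁻⁴, so Δρ ≈ 0.1106 kg m⁻³.
N² = (g/ρ₀)·Δρ/Δz = g·(Δρ/ρ₀)/Δz = 9.81 × 1.08 × 10⁻⁴ / 17 = 6.2322 × 10⁻⁵ s⁻².
N = √(6.2322 × 10⁻⁵) = 7.8944 × 10⁻³ rad s⁻¹ → T = 2π/N = 795.90 s = 13.265 min ≈ 13.3 min.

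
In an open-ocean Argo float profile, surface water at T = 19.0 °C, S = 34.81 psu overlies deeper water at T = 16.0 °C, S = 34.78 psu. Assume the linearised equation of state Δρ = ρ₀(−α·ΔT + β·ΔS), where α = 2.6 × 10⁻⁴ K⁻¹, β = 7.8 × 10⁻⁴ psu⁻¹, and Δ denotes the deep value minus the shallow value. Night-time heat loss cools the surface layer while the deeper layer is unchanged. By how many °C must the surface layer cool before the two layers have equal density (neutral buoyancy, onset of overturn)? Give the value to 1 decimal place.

2.9 °C

Neutral buoyancy requires Δρ = 0, i.e. −α(T_deep − T_surf′) + β(S_deep − S_surf) = 0.
T_surf′ = T_deep − (β/α)·ΔS = 16.0 − (7.8 × 10⁻⁴/2.6 × 10⁻⁴)·(-0.03) = 16.090 °C.
Cooling required: 19.0 − (16.090) = 2.910 °C.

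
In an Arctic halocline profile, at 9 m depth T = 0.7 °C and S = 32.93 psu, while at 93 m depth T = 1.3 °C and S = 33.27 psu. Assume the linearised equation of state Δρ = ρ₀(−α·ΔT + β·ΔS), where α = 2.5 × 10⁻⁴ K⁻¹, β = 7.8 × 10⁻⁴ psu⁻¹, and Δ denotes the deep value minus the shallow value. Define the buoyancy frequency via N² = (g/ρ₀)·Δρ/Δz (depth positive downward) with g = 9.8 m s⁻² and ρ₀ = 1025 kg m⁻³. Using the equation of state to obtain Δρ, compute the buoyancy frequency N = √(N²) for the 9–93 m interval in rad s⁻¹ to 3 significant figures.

ΔT = +0.6 K, ΔS = +0.34 psu (deep − shallow).
Δρ/ρ₀ = −αΔT + βΔS = -1.50 × 10⁻⁴ + 2.652 × 10⁻⁴ = 1.152 × 10⁻⁴, so Δρ ≈ 0.1181 kg m⁻³.
N² = (g/ρ₀)·Δρ/Δz = g·(Δρ/ρ₀)/Δz = 9.8 × 1.152 × 10⁻⁴ / 84 = 1.3440 × 10⁻⁵ s⁻².
N = √(1.3440 × 10⁻⁵) = 3.6661 × 10⁻³ rad s⁻¹ ≈ 3.67 × 10⁻³ rad s⁻¹.

3.67 × 10⁻³ rad s⁻¹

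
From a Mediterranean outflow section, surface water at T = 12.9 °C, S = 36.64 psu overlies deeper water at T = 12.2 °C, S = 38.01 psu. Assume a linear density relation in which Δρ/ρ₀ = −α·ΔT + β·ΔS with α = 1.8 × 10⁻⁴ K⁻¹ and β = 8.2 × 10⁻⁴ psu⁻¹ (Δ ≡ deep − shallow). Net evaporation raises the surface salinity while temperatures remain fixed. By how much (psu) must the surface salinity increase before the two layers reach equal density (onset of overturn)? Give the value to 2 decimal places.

Neutral buoyancy requires −α(T_deep − T_surf) + β(S_deep − S_surf′) = 0.
S_surf′ = S_deep − (α/β)·ΔT = 38.01 − (1.8 × 10⁻⁴/8.2 × 10⁻⁴)·(-0.7) = 38.1637 psu.
Increase required: 38.1637 − 36.64 = 1.5237 psu.

1.52 psu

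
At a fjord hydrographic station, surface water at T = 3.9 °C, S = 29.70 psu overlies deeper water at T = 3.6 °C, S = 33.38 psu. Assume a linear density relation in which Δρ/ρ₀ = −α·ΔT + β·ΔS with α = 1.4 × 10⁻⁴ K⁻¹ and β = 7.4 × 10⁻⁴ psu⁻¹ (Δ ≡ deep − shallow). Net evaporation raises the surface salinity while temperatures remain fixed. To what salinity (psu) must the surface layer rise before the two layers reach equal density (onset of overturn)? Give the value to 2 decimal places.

33.44 psu

Neutral buoyancy requires −α(T_deep − T_surf) + β(S_deep − S_surf′) = 0.
S_surf′ = S_deep − (α/β)·ΔT = 33.38 − (1.4 × 10⁻⁴/7.4 × 10⁻⁴)·(-0.3) = 33.4368 psu.
Increase required: 33.4368 − 29.70 = 3.7368 psu.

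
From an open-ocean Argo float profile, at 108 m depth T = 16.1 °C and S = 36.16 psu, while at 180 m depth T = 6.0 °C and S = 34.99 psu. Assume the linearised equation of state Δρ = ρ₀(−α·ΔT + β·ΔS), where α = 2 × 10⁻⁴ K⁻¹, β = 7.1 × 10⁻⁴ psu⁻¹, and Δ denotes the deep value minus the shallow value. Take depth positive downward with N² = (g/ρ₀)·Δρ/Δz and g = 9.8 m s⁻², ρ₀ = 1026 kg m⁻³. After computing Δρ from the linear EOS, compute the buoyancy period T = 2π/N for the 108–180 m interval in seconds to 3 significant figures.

ΔT = -10.1 K, ΔS = -1.17 psu (deep − shallow).
Δρ/ρ₀ = −αΔT + βΔS = 2.02 × 10⁻³ − 8.307 × 10⁻⁴ = 1.1893 × 10⁻³, so Δρ ≈ 1.220 kg m⁻³.
N² = (g/ρ₀)·Δρ/Δz = g·(Δρ/ρ₀)/Δz = 9.8 × 1.1893 × 10⁻³ / 72 = 1.6188 × 10⁻⁴ s⁻².
N = √(1.6188 × 10⁻⁴) = 0.012723 rad s⁻¹ → T = 2π/N = 493.84 s ≈ 494 s.

494 s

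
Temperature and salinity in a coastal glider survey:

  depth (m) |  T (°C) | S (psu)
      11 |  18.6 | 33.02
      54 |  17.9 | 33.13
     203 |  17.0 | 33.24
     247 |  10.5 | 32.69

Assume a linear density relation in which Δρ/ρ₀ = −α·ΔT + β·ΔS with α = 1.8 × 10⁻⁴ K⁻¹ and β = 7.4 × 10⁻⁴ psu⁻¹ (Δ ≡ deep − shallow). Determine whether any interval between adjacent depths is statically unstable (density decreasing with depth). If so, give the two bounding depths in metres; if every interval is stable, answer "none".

Evaluate Δρ/ρ₀ = −αΔT + βΔS across each adjacent pair:
  11–54 m: −αΔT+βΔS = −(1.8 × 10⁻⁴)(-0.7)+(7.4 × 10⁻⁴)(+0.11) = 2.1 × 10⁻⁴ → stable
  54–203 m: −αΔT+βΔS = −(1.8 × 10⁻⁴)(-0.9)+(7.4 × 10⁻⁴)(+0.11) = 2.4 × 10⁻⁴ → stable
  203–247 m: −αΔT+βΔS = −(1.8 × 10⁻⁴)(-6.5)+(7.4 × 10⁻⁴)(-0.55) = 7.6 × 10⁻⁴ → stable
Every interval has Δρ > 0: the column is stably stratified throughout.

none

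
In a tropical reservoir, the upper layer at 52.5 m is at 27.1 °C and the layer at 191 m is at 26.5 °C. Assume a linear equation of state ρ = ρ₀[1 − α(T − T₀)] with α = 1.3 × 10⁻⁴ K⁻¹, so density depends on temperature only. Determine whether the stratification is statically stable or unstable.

stable

ΔT = 26.5 − 27.1 = -0.6 K, so Δρ/ρ₀ = −αΔT = 7.80 × 10⁻⁵.
Δρ/ρ₀ > 0, so Δρ > 0: deeper water is denser → statically stable.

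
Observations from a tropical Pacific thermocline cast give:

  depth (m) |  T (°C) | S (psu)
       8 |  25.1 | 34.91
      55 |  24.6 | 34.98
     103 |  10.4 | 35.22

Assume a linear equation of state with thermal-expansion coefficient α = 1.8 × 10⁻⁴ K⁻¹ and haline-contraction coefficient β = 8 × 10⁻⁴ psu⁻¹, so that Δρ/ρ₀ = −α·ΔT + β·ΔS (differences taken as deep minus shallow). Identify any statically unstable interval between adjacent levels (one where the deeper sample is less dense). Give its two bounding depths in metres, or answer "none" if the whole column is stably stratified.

Evaluate Δρ/ρ₀ = −αΔT + βΔS across each adjacent pair:
  8–55 m: −αΔT+βΔS = −(1.8 × 10⁻⁴)(-0.5)+(8 × 10⁻⁴)(+0.07) = 1.5 × 10⁻⁴ → stable
  55–103 m: −αΔT+βΔS = −(1.8 × 10⁻⁴)(-14.2)+(8 × 10⁻⁴)(+0.24) = 2.7 × 10⁻³ → stable
Every interval has Δρ > 0: the column is stably stratified throughout.

none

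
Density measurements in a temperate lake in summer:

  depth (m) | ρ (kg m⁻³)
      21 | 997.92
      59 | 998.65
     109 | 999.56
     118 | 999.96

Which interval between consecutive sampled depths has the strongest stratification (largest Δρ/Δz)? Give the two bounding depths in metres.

Compute the density gradient over each adjacent pair:
  21–59 m: Δρ/Δz = 0.73/38 = 0.019 kg m⁻⁴
  59–109 m: Δρ/Δz = 0.91/50 = 0.018 kg m⁻⁴
  109–118 m: Δρ/Δz = 0.40/9 = 0.044 kg m⁻⁴
The largest gradient is in the 109–118 m interval — the pycnocline.

109–118 m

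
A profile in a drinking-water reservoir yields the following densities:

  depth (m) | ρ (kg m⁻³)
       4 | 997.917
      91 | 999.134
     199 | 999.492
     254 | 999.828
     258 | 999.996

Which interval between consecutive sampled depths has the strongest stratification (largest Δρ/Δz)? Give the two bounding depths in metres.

254–258 m

Compute the density gradient over each adjacent pair:
  4–91 m: Δρ/Δz = 1.217/87 = 0.014 kg m⁻⁴
  91–199 m: Δρ/Δz = 0.358/108 = 3.3 × 10⁻³ kg m⁻⁴
  199–254 m: Δρ/Δz = 0.336/55 = 6.1 × 10⁻³ kg m⁻⁴
  254–258 m: Δρ/Δz = 0.168/4 = 0.042 kg m⁻⁴
The largest gradient is in the 254–258 m interval — the pycnocline.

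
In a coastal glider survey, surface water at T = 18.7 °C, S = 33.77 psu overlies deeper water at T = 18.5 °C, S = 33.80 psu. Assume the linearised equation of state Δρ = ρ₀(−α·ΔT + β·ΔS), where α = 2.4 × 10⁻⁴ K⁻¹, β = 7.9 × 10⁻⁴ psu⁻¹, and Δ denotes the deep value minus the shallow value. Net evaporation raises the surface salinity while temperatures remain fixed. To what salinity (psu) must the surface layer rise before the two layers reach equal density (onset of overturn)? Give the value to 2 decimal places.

33.86 psu

Neutral buoyancy requires −α(T_deep − T_surf) + β(S_deep − S_surf′) = 0.
S_surf′ = S_deep − (α/β)·ΔT = 33.80 − (2.4 × 10⁻⁴/7.9 × 10⁻⁴)·(-0.2) = 33.8608 psu.
Increase required: 33.8608 − 33.77 = 0.0908 psu.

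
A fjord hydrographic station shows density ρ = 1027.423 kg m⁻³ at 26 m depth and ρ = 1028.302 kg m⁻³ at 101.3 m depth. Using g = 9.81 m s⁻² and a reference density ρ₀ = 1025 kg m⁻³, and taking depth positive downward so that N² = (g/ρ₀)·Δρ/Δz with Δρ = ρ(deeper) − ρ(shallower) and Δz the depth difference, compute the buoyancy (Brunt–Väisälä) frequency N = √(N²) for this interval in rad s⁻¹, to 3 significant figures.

Δρ = 1028.302 − 1027.423 = 0.879 kg m⁻³ over Δz = 101.3 − 26 = 75.3 m.
N² = (9.81/1025) × (0.879/75.3) = 1.1172 × 10⁻⁴ s⁻².
N = √(1.1172 × 10⁻⁴) = 0.010570 rad s⁻¹ ≈ 0.0106 rad s⁻¹.

0.0106 rad s⁻¹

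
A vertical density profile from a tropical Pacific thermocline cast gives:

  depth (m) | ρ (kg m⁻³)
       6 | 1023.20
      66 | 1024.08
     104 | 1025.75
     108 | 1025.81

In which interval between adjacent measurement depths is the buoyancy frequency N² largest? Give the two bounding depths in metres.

66–104 m

Compute the density gradient over each adjacent pair:
  6–66 m: Δρ/Δz = 0.88/60 = 0.015 kg m⁻⁴
  66–104 m: Δρ/Δz = 1.67/38 = 0.044 kg m⁻⁴
  104–108 m: Δρ/Δz = 0.06/4 = 0.015 kg m⁻⁴
The largest gradient is in the 66–104 m interval — the pycnocline.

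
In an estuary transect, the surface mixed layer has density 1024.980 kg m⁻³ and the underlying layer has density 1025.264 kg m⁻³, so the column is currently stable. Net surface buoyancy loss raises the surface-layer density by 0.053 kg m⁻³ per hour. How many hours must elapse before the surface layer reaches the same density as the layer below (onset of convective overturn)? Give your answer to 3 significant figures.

Density deficit of the surface layer: 1025.264 − 1024.980 = 0.284 kg m⁻³.
Required change = 0.284 / 0.053 = 5.36 hours.

5.36 hours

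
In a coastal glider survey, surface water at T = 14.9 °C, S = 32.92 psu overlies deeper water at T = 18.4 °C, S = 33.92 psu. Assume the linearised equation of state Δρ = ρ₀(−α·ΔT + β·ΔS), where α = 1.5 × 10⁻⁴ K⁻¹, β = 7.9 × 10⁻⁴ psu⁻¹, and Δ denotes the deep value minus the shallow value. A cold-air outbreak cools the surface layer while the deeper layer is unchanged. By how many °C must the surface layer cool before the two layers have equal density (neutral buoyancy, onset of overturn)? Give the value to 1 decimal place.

Neutral buoyancy requires Δρ = 0, i.e. −α(T_deep − T_surf′) + β(S_deep − S_surf) = 0.
T_surf′ = T_deep − (β/α)·ΔS = 18.4 − (7.9 × 10⁻⁴/1.5 × 10⁻⁴)·(+1.00) = 13.133 °C.
Cooling required: 14.9 − (13.133) = 1.767 °C.

1.8 °C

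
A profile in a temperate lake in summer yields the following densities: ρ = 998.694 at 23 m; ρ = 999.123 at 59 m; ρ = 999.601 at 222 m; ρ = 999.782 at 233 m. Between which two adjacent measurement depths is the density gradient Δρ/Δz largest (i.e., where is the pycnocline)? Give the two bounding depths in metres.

222–233 m

Compute the density gradient over each adjacent pair:
  23–59 m: Δρ/Δz = 0.429/36 = 0.012 kg m⁻⁴
  59–222 m: Δρ/Δz = 0.478/163 = 2.9 × 10⁻³ kg m⁻⁴
  222–233 m: Δρ/Δz = 0.181/11 = 0.016 kg m⁻⁴
The largest gradient is in the 222–233 m interval — the pycnocline.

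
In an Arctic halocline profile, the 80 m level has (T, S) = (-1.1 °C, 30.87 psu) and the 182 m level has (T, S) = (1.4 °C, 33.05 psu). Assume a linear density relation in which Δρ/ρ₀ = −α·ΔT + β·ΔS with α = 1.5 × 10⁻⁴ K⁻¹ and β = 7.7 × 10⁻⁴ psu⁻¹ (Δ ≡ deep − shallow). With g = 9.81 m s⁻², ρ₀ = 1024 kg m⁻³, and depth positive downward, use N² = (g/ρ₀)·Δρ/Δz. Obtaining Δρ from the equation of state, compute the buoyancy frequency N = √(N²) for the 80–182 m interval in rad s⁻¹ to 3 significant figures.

ΔT = +2.5 K, ΔS = +2.18 psu (deep − shallow).
Δρ/ρ₀ = −αΔT + βΔS = -3.75 × 10⁻⁴ + 1.6786 × 10⁻³ = 1.3036 × 10⁻³, so Δρ ≈ 1.335 kg m⁻³.
N² = (g/ρ₀)·Δρ/Δz = g·(Δρ/ρ₀)/Δz = 9.81 × 1.3036 × 10⁻³ / 102 = 1.2538 × 10⁻⁴ s⁻².
N = √(1.2538 × 10⁻⁴) = 0.011197 rad s⁻¹ ≈ 0.0112 rad s⁻¹.

0.0112 rad s⁻¹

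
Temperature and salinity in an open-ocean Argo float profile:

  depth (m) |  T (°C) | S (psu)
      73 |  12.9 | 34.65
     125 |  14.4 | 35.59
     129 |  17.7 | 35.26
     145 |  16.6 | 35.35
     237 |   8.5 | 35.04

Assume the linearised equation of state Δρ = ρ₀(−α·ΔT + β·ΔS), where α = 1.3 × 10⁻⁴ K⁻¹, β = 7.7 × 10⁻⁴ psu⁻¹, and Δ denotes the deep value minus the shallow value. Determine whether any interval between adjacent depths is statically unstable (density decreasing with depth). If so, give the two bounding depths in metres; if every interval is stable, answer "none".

Evaluate Δρ/ρ₀ = −αΔT + βΔS across each adjacent pair:
  73–125 m: −αΔT+βΔS = −(1.3 × 10⁻⁴)(+1.5)+(7.7 × 10⁻⁴)(+0.94) = 5.3 × 10⁻⁴ → stable
  125–129 m: −αΔT+βΔS = −(1.3 × 10⁻⁴)(+3.3)+(7.7 × 10⁻⁴)(-0.33) = -6.8 × 10⁻⁴ → UNSTABLE
  129–145 m: −αΔT+βΔS = −(1.3 × 10⁻⁴)(-1.1)+(7.7 × 10⁻⁴)(+0.09) = 2.1 × 10⁻⁴ → stable
  145–237 m: −αΔT+βΔS = −(1.3 × 10⁻⁴)(-8.1)+(7.7 × 10⁻⁴)(-0.31) = 8.1 × 10⁻⁴ → stable
The 125–129 m interval has Δρ < 0: lighter water underlies denser water.

125–129 m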